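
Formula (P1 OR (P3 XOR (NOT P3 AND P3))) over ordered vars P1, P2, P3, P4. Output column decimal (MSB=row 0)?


Formula: (P1 OR (P3 XOR (NOT P3 AND P3))) over P1, P2, P3, P4 (16 rows)
Evaluate each row (bits = P1,P2,P3,P4, MSB first):
  row 0 [0000]: (0 OR (0 XOR (NOT 0 AND 0))) -> 0
  row 1 [0001]: (0 OR (0 XOR (NOT 0 AND 0))) -> 0
  row 2 [0010]: (0 OR (1 XOR (NOT 1 AND 1))) -> 1
  row 3 [0011]: (0 OR (1 XOR (NOT 1 AND 1))) -> 1
  row 4 [0100]: (0 OR (0 XOR (NOT 0 AND 0))) -> 0
  row 5 [0101]: (0 OR (0 XOR (NOT 0 AND 0))) -> 0
  row 6 [0110]: (0 OR (1 XOR (NOT 1 AND 1))) -> 1
  row 7 [0111]: (0 OR (1 XOR (NOT 1 AND 1))) -> 1
  row 8 [1000]: (1 OR (0 XOR (NOT 0 AND 0))) -> 1
  row 9 [1001]: (1 OR (0 XOR (NOT 0 AND 0))) -> 1
  row 10 [1010]: (1 OR (1 XOR (NOT 1 AND 1))) -> 1
  row 11 [1011]: (1 OR (1 XOR (NOT 1 AND 1))) -> 1
  row 12 [1100]: (1 OR (0 XOR (NOT 0 AND 0))) -> 1
  row 13 [1101]: (1 OR (0 XOR (NOT 0 AND 0))) -> 1
  row 14 [1110]: (1 OR (1 XOR (NOT 1 AND 1))) -> 1
  row 15 [1111]: (1 OR (1 XOR (NOT 1 AND 1))) -> 1
Full result column, 4 rows per line (P1,P2 fixed per line; P3,P4 runs 00..11 left to right):
  rows 0-3 [P1,P2=00]: 0011  = hex 3
  rows 4-7 [P1,P2=01]: 0011  = hex 3
  rows 8-11 [P1,P2=10]: 1111  = hex F
  rows 12-15 [P1,P2=11]: 1111  = hex F
Output column (row 0 .. row 15) = 0011001111111111
Output column grouped in 4s = 0011 0011 1111 1111 = 0x33FF
Convert to decimal digit by digit (value = value*16 + digit):
  3 -> 3
  3*16 + 3 = 51
  51*16 + 15 (F) = 831
  831*16 + 15 (F) = 13311
Decimal = 13311

13311


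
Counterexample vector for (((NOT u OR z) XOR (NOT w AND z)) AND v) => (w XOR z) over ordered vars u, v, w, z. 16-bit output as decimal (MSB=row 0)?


F1 = (((NOT u OR z) XOR (NOT w AND z)) AND v)
F2 = (w XOR z)
Counterexample to F1=>F2 is where F1=1 and F2=0.
Evaluate each row (bits = u,v,w,z, MSB first):
  row 0 [0000]: F1=0 F2=0 -> F1&~F2 -> 0
  row 1 [0001]: F1=0 F2=1 -> F1&~F2 -> 0
  row 2 [0010]: F1=0 F2=1 -> F1&~F2 -> 0
  row 3 [0011]: F1=0 F2=0 -> F1&~F2 -> 0
  row 4 [0100]: F1=1 F2=0 -> F1&~F2 -> 1
  row 5 [0101]: F1=0 F2=1 -> F1&~F2 -> 0
  row 6 [0110]: F1=1 F2=1 -> F1&~F2 -> 0
  row 7 [0111]: F1=1 F2=0 -> F1&~F2 -> 1
  row 8 [1000]: F1=0 F2=0 -> F1&~F2 -> 0
  row 9 [1001]: F1=0 F2=1 -> F1&~F2 -> 0
  row 10 [1010]: F1=0 F2=1 -> F1&~F2 -> 0
  row 11 [1011]: F1=0 F2=0 -> F1&~F2 -> 0
  row 12 [1100]: F1=0 F2=0 -> F1&~F2 -> 0
  row 13 [1101]: F1=0 F2=1 -> F1&~F2 -> 0
  row 14 [1110]: F1=0 F2=1 -> F1&~F2 -> 0
  row 15 [1111]: F1=1 F2=0 -> F1&~F2 -> 1
Full result column, 4 rows per line (u,v fixed per line; w,z runs 00..11 left to right):
  rows 0-3 [u,v=00]: 0000  = hex 0
  rows 4-7 [u,v=01]: 1001  = hex 9
  rows 8-11 [u,v=10]: 0000  = hex 0
  rows 12-15 [u,v=11]: 0001  = hex 1
Counterexample vector (row 0 .. row 15) = 0000100100000001
Output column grouped in 4s = 0000 1001 0000 0001 = 0x0901
Convert to decimal digit by digit (value = value*16 + digit):
  0 -> 0
  0*16 + 9 = 9
  9*16 + 0 = 144
  144*16 + 1 = 2305
Decimal = 2305

2305


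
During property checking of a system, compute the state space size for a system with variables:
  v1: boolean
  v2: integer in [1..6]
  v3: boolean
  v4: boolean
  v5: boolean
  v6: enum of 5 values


State space = product of domain sizes of all variables.
Domain sizes:
  v1 (boolean): 2
  v2 (integer in [1..6]): 6
  v3 (boolean): 2
  v4 (boolean): 2
  v5 (boolean): 2
  v6 (enum of 5 values): 5
Product = 2 * 6 * 2 * 2 * 2 * 5 = 480

480


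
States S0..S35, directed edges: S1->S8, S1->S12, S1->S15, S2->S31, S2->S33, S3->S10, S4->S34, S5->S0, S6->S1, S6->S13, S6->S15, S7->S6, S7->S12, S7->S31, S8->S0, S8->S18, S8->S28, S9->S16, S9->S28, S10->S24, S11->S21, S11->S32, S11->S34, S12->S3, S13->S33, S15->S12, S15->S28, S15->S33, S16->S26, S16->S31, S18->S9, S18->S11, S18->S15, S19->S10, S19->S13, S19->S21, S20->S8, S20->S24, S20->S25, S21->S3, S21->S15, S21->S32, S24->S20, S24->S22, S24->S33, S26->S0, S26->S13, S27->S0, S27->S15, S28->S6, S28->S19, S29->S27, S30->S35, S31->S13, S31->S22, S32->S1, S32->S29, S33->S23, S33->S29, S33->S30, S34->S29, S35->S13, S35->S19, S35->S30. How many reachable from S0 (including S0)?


BFS from S0:
  layer 0: {S0}
Reachable set: {S0}
Count = 1

1


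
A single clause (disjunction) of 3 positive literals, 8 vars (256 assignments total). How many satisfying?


Step 1: Total=2^8=256
Step 2: Unsat when all 3 false: 2^5=32
Step 3: Sat=256-32=224

224


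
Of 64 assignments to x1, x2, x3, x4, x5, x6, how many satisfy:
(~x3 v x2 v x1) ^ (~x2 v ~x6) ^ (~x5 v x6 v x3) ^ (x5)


CNF with 4 clauses over 6 vars (64 assignments).
An assignment satisfies CNF iff every clause has >=1 true literal.
Check each row (bits = x1,x2,x3,x4,x5,x6; clause T/F shown):
  row 0 [000000]: clauses=TTTF -> 0
  row 1 [000001]: clauses=TTTF -> 0
  row 2 [000010]: clauses=TTFT -> 0
  row 3 [000011]: clauses=TTTT -> 1
  row 4 [000100]: clauses=TTTF -> 0
  (every remaining row is evaluated the same way; all 64 results are listed next)
Full result column, 8 rows per line (x1,x2,x3 fixed per line; x4,x5,x6 runs 000..111 left to right):
  rows 0-7 [x1,x2,x3=000]: 00010001  (ones: 2)
  rows 8-15 [x1,x2,x3=001]: 00000000  (ones: 0)
  rows 16-23 [x1,x2,x3=010]: 00000000  (ones: 0)
  rows 24-31 [x1,x2,x3=011]: 00100010  (ones: 2)
  rows 32-39 [x1,x2,x3=100]: 00010001  (ones: 2)
  rows 40-47 [x1,x2,x3=101]: 00110011  (ones: 4)
  rows 48-55 [x1,x2,x3=110]: 00000000  (ones: 0)
  rows 56-63 [x1,x2,x3=111]: 00100010  (ones: 2)
Satisfying assignments = 2+0+0+2+2+4+0+2 = 12

12


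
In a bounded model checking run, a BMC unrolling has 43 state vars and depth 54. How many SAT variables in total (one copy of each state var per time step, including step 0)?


BMC unrolls to depth k, creating one copy of each state var for steps 0..k.
Step count = 54 + 1 = 55 (steps 0 through 54)
Vars per step = 43
Total = 43 * 55 = 2365

2365


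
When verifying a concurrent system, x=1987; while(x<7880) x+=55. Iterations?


Step 1: x goes from 1987 toward 7880 by 55; the body runs while x<7880, so iterations = ceil((bound-start)/step)
Step 2: Distance=5893
Step 3: ceil(5893/55)=108

108


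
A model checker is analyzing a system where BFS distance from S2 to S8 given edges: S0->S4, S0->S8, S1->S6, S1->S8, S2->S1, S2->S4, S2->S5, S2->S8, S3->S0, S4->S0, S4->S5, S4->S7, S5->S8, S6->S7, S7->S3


BFS layer-by-layer from S2:
  dist 0: {S2}
  dist 1: {S1, S4, S5, S8}
  -> S8 reached at distance 1
Shortest path length = 1

1


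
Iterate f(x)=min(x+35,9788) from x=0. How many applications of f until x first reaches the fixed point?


Step 1: x=0, cap=9788, increment=35
Step 2: x grows by 35 each step until capped at 9788; fixed point is x=9788
Step 3: iterations = ceil(9788/35) = 280

280


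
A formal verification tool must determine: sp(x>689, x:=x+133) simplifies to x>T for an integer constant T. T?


Formula: sp(P, x:=E) = exists old_x. (x = E[old_x/x]) AND P[old_x/x] (old_x is the value of x before the assignment; eliminate old_x by solving x = E[old_x/x] for old_x)
Step 1: Precondition P: x>689, i.e. old_x > 689
Step 2: Assignment gives x = old_x + 133, so old_x = x - 133
Step 3: Substitute into P: x - 133 > 689
Step 4: Simplify: x > 689+133 = 822

822


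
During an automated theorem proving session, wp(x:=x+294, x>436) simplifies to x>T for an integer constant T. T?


Formula: wp(x:=E, P) = P[E/x] (substitute E for x in postcondition)
Step 1: Postcondition: x>436
Step 2: Substitute x+294 for x: x+294>436
Step 3: Solve for x: x > 436-294 = 142

142


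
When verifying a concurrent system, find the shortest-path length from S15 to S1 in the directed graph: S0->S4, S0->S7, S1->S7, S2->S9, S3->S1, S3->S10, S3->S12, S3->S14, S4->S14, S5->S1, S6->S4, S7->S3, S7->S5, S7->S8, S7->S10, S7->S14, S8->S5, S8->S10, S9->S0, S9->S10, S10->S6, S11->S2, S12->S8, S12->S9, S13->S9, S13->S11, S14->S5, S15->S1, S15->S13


BFS layer-by-layer from S15:
  dist 0: {S15}
  dist 1: {S1, S13}
  -> S1 reached at distance 1
Shortest path length = 1

1


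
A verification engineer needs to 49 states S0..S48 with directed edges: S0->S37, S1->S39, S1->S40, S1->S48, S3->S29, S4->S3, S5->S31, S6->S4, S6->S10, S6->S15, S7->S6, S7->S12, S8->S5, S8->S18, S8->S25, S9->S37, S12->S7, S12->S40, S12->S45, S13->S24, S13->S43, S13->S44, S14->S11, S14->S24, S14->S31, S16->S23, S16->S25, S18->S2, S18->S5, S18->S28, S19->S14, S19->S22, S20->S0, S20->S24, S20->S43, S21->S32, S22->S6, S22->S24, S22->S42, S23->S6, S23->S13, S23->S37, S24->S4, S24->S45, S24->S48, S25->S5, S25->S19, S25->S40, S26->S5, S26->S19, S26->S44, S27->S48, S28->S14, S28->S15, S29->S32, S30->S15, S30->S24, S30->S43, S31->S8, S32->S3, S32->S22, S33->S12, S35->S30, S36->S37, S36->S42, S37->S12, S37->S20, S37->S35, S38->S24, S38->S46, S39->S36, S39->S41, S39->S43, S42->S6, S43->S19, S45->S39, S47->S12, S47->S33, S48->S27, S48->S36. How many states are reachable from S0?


BFS from S0:
  layer 0: {S0}
  layer 1: {S37}
  layer 2: {S12, S20, S35}
  layer 3: {S7, S24, S30, S40, S43, S45}
  layer 4: {S4, S6, S15, S19, S39, S48}
  layer 5: {S3, S10, S14, S22, S27, S36, S41}
  layer 6: {S11, S29, S31, S42}
  layer 7: {S8, S32}
  layer 8: {S5, S18, S25}
  layer 9: {S2, S28}
Reachable set: {S0, S2, S3, S4, S5, S6, S7, S8, S10, S11, S12, S14, S15, S18, S19, S20, S22, S24, S25, S27, S28, S29, S30, S31, S32, S35, S36, S37, S39, S40, S41, S42, S43, S45, S48}
Count = 35

35


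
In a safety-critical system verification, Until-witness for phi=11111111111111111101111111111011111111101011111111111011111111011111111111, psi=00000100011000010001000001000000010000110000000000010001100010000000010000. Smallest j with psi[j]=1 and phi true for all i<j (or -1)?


(phi U psi) at 0: need smallest j with psi[j]=1 and phi[i]=1 for all i in [0,j).
Scan from step 0:
  step 0: phi=1, psi=0 -> continue
  step 1: phi=1, psi=0 -> continue
  step 2: phi=1, psi=0 -> continue
  step 3: phi=1, psi=0 -> continue
  step 5: psi=1 and phi held for [0,5) -> witness found
Witness step = 5

5


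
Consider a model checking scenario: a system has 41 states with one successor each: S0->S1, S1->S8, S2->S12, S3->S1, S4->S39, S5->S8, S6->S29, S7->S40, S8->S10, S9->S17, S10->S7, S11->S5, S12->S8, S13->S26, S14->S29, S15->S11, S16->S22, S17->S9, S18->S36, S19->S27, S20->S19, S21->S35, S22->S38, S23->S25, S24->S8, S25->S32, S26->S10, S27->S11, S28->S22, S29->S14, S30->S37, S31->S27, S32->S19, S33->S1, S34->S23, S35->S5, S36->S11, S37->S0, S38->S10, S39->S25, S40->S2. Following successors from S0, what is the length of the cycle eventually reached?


Trace from S0 until a state repeats:
  S0 -> S1 -> S8 -> S10 -> S7 -> S40 -> S2 -> S12 -> S8
S8 first seen at step 2, revisited at step 8.
Cycle length = 8 - 2 = 6

6


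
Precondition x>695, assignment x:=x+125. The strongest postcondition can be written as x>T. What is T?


Formula: sp(P, x:=E) = exists old_x. (x = E[old_x/x]) AND P[old_x/x] (old_x is the value of x before the assignment; eliminate old_x by solving x = E[old_x/x] for old_x)
Step 1: Precondition P: x>695, i.e. old_x > 695
Step 2: Assignment gives x = old_x + 125, so old_x = x - 125
Step 3: Substitute into P: x - 125 > 695
Step 4: Simplify: x > 695+125 = 820

820


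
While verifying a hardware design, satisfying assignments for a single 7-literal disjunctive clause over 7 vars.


Step 1: Total=2^7=128
Step 2: Unsat when all 7 false: 2^0=1
Step 3: Sat=128-1=127

127


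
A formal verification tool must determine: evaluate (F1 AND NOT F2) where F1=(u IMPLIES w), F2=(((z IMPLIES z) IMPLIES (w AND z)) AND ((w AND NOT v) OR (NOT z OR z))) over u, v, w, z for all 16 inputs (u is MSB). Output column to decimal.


F1 = (u IMPLIES w)
F2 = (((z IMPLIES z) IMPLIES (w AND z)) AND ((w AND NOT v) OR (NOT z OR z)))
Counterexample to F1=>F2 is where F1=1 and F2=0.
Evaluate each row (bits = u,v,w,z, MSB first):
  row 0 [0000]: F1=1 F2=0 -> F1&~F2 -> 1
  row 1 [0001]: F1=1 F2=0 -> F1&~F2 -> 1
  row 2 [0010]: F1=1 F2=0 -> F1&~F2 -> 1
  row 3 [0011]: F1=1 F2=1 -> F1&~F2 -> 0
  row 4 [0100]: F1=1 F2=0 -> F1&~F2 -> 1
  row 5 [0101]: F1=1 F2=0 -> F1&~F2 -> 1
  row 6 [0110]: F1=1 F2=0 -> F1&~F2 -> 1
  row 7 [0111]: F1=1 F2=1 -> F1&~F2 -> 0
  row 8 [1000]: F1=0 F2=0 -> F1&~F2 -> 0
  row 9 [1001]: F1=0 F2=0 -> F1&~F2 -> 0
  row 10 [1010]: F1=1 F2=0 -> F1&~F2 -> 1
  row 11 [1011]: F1=1 F2=1 -> F1&~F2 -> 0
  row 12 [1100]: F1=0 F2=0 -> F1&~F2 -> 0
  row 13 [1101]: F1=0 F2=0 -> F1&~F2 -> 0
  row 14 [1110]: F1=1 F2=0 -> F1&~F2 -> 1
  row 15 [1111]: F1=1 F2=1 -> F1&~F2 -> 0
Full result column, 4 rows per line (u,v fixed per line; w,z runs 00..11 left to right):
  rows 0-3 [u,v=00]: 1110  = hex E
  rows 4-7 [u,v=01]: 1110  = hex E
  rows 8-11 [u,v=10]: 0010  = hex 2
  rows 12-15 [u,v=11]: 0010  = hex 2
Counterexample vector (row 0 .. row 15) = 1110111000100010
Output column grouped in 4s = 1110 1110 0010 0010 = 0xEE22
Convert to decimal digit by digit (value = value*16 + digit):
  E -> 14
  14*16 + 14 (E) = 238
  238*16 + 2 = 3810
  3810*16 + 2 = 60962
Decimal = 60962

60962


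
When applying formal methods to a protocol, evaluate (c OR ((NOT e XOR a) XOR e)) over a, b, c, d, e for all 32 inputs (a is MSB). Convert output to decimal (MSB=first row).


Formula: (c OR ((NOT e XOR a) XOR e)) over a, b, c, d, e (32 rows)
Evaluate each row (bits = a,b,c,d,e, MSB first):
  row 0 [00000]: (0 OR ((NOT 0 XOR 0) XOR 0)) -> 1
  row 1 [00001]: (0 OR ((NOT 1 XOR 0) XOR 1)) -> 1
  row 2 [00010]: (0 OR ((NOT 0 XOR 0) XOR 0)) -> 1
  row 3 [00011]: (0 OR ((NOT 1 XOR 0) XOR 1)) -> 1
  row 4 [00100]: (1 OR ((NOT 0 XOR 0) XOR 0)) -> 1
  row 5 [00101]: (1 OR ((NOT 1 XOR 0) XOR 1)) -> 1
  row 6 [00110]: (1 OR ((NOT 0 XOR 0) XOR 0)) -> 1
  row 7 [00111]: (1 OR ((NOT 1 XOR 0) XOR 1)) -> 1
  row 8 [01000]: (0 OR ((NOT 0 XOR 0) XOR 0)) -> 1
  row 9 [01001]: (0 OR ((NOT 1 XOR 0) XOR 1)) -> 1
  row 10 [01010]: (0 OR ((NOT 0 XOR 0) XOR 0)) -> 1
  row 11 [01011]: (0 OR ((NOT 1 XOR 0) XOR 1)) -> 1
  row 12 [01100]: (1 OR ((NOT 0 XOR 0) XOR 0)) -> 1
  row 13 [01101]: (1 OR ((NOT 1 XOR 0) XOR 1)) -> 1
  row 14 [01110]: (1 OR ((NOT 0 XOR 0) XOR 0)) -> 1
  row 15 [01111]: (1 OR ((NOT 1 XOR 0) XOR 1)) -> 1
  row 16 [10000]: (0 OR ((NOT 0 XOR 1) XOR 0)) -> 0
  row 17 [10001]: (0 OR ((NOT 1 XOR 1) XOR 1)) -> 0
  row 18 [10010]: (0 OR ((NOT 0 XOR 1) XOR 0)) -> 0
  row 19 [10011]: (0 OR ((NOT 1 XOR 1) XOR 1)) -> 0
  row 20 [10100]: (1 OR ((NOT 0 XOR 1) XOR 0)) -> 1
  row 21 [10101]: (1 OR ((NOT 1 XOR 1) XOR 1)) -> 1
  row 22 [10110]: (1 OR ((NOT 0 XOR 1) XOR 0)) -> 1
  row 23 [10111]: (1 OR ((NOT 1 XOR 1) XOR 1)) -> 1
  row 24 [11000]: (0 OR ((NOT 0 XOR 1) XOR 0)) -> 0
  row 25 [11001]: (0 OR ((NOT 1 XOR 1) XOR 1)) -> 0
  row 26 [11010]: (0 OR ((NOT 0 XOR 1) XOR 0)) -> 0
  row 27 [11011]: (0 OR ((NOT 1 XOR 1) XOR 1)) -> 0
  row 28 [11100]: (1 OR ((NOT 0 XOR 1) XOR 0)) -> 1
  row 29 [11101]: (1 OR ((NOT 1 XOR 1) XOR 1)) -> 1
  row 30 [11110]: (1 OR ((NOT 0 XOR 1) XOR 0)) -> 1
  row 31 [11111]: (1 OR ((NOT 1 XOR 1) XOR 1)) -> 1
Full result column, 4 rows per line (a,b,c fixed per line; d,e runs 00..11 left to right):
  rows 0-3 [a,b,c=000]: 1111  = hex F
  rows 4-7 [a,b,c=001]: 1111  = hex F
  rows 8-11 [a,b,c=010]: 1111  = hex F
  rows 12-15 [a,b,c=011]: 1111  = hex F
  rows 16-19 [a,b,c=100]: 0000  = hex 0
  rows 20-23 [a,b,c=101]: 1111  = hex F
  rows 24-27 [a,b,c=110]: 0000  = hex 0
  rows 28-31 [a,b,c=111]: 1111  = hex F
Output column (row 0 .. row 31) = 11111111111111110000111100001111
Output column grouped in 4s = 1111 1111 1111 1111 0000 1111 0000 1111 = 0xFFFF0F0F
Convert to decimal digit by digit (value = value*16 + digit):
  F -> 15
  15*16 + 15 (F) = 255
  255*16 + 15 (F) = 4095
  4095*16 + 15 (F) = 65535
  65535*16 + 0 = 1048560
  1048560*16 + 15 (F) = 16776975
  16776975*16 + 0 = 268431600
  268431600*16 + 15 (F) = 4294905615
Decimal = 4294905615

4294905615


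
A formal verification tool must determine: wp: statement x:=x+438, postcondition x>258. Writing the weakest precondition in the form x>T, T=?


Formula: wp(x:=E, P) = P[E/x] (substitute E for x in postcondition)
Step 1: Postcondition: x>258
Step 2: Substitute x+438 for x: x+438>258
Step 3: Solve for x: x > 258-438 = -180

-180


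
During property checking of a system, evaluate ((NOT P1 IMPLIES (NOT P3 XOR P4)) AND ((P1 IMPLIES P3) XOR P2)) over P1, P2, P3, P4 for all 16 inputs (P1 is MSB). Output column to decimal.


Formula: ((NOT P1 IMPLIES (NOT P3 XOR P4)) AND ((P1 IMPLIES P3) XOR P2)) over P1, P2, P3, P4 (16 rows)
Evaluate each row (bits = P1,P2,P3,P4, MSB first):
  row 0 [0000]: ((NOT 0 IMPLIES (NOT 0 XOR 0)) AND ((0 IMPLIES 0) XOR 0)) -> 1
  row 1 [0001]: ((NOT 0 IMPLIES (NOT 0 XOR 1)) AND ((0 IMPLIES 0) XOR 0)) -> 0
  row 2 [0010]: ((NOT 0 IMPLIES (NOT 1 XOR 0)) AND ((0 IMPLIES 1) XOR 0)) -> 0
  row 3 [0011]: ((NOT 0 IMPLIES (NOT 1 XOR 1)) AND ((0 IMPLIES 1) XOR 0)) -> 1
  row 4 [0100]: ((NOT 0 IMPLIES (NOT 0 XOR 0)) AND ((0 IMPLIES 0) XOR 1)) -> 0
  row 5 [0101]: ((NOT 0 IMPLIES (NOT 0 XOR 1)) AND ((0 IMPLIES 0) XOR 1)) -> 0
  row 6 [0110]: ((NOT 0 IMPLIES (NOT 1 XOR 0)) AND ((0 IMPLIES 1) XOR 1)) -> 0
  row 7 [0111]: ((NOT 0 IMPLIES (NOT 1 XOR 1)) AND ((0 IMPLIES 1) XOR 1)) -> 0
  row 8 [1000]: ((NOT 1 IMPLIES (NOT 0 XOR 0)) AND ((1 IMPLIES 0) XOR 0)) -> 0
  row 9 [1001]: ((NOT 1 IMPLIES (NOT 0 XOR 1)) AND ((1 IMPLIES 0) XOR 0)) -> 0
  row 10 [1010]: ((NOT 1 IMPLIES (NOT 1 XOR 0)) AND ((1 IMPLIES 1) XOR 0)) -> 1
  row 11 [1011]: ((NOT 1 IMPLIES (NOT 1 XOR 1)) AND ((1 IMPLIES 1) XOR 0)) -> 1
  row 12 [1100]: ((NOT 1 IMPLIES (NOT 0 XOR 0)) AND ((1 IMPLIES 0) XOR 1)) -> 1
  row 13 [1101]: ((NOT 1 IMPLIES (NOT 0 XOR 1)) AND ((1 IMPLIES 0) XOR 1)) -> 1
  row 14 [1110]: ((NOT 1 IMPLIES (NOT 1 XOR 0)) AND ((1 IMPLIES 1) XOR 1)) -> 0
  row 15 [1111]: ((NOT 1 IMPLIES (NOT 1 XOR 1)) AND ((1 IMPLIES 1) XOR 1)) -> 0
Full result column, 4 rows per line (P1,P2 fixed per line; P3,P4 runs 00..11 left to right):
  rows 0-3 [P1,P2=00]: 1001  = hex 9
  rows 4-7 [P1,P2=01]: 0000  = hex 0
  rows 8-11 [P1,P2=10]: 0011  = hex 3
  rows 12-15 [P1,P2=11]: 1100  = hex C
Output column (row 0 .. row 15) = 1001000000111100
Output column grouped in 4s = 1001 0000 0011 1100 = 0x903C
Convert to decimal digit by digit (value = value*16 + digit):
  9 -> 9
  9*16 + 0 = 144
  144*16 + 3 = 2307
  2307*16 + 12 (C) = 36924
Decimal = 36924

36924


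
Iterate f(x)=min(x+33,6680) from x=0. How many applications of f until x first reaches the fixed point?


Step 1: x=0, cap=6680, increment=33
Step 2: x grows by 33 each step until capped at 6680; fixed point is x=6680
Step 3: iterations = ceil(6680/33) = 203

203


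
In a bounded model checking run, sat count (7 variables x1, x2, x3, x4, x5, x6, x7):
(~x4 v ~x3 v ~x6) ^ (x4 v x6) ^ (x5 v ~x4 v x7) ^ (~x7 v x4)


CNF with 4 clauses over 7 vars (128 assignments).
An assignment satisfies CNF iff every clause has >=1 true literal.
Check each row (bits = x1,x2,x3,x4,x5,x6,x7; clause T/F shown):
  row 0 [0000000]: clauses=TFTT -> 0
  row 1 [0000001]: clauses=TFTF -> 0
  row 2 [0000010]: clauses=TTTT -> 1
  row 3 [0000011]: clauses=TTTF -> 0
  row 4 [0000100]: clauses=TFTT -> 0
  (every remaining row is evaluated the same way; all 128 results are listed next)
Full result column, 8 rows per line (x1,x2,x3,x4 fixed per line; x5,x6,x7 runs 000..111 left to right):
  rows 0-7 [x1,x2,x3,x4=0000]: 00100010  (ones: 2)
  rows 8-15 [x1,x2,x3,x4=0001]: 01011111  (ones: 6)
  rows 16-23 [x1,x2,x3,x4=0010]: 00100010  (ones: 2)
  rows 24-31 [x1,x2,x3,x4=0011]: 01001100  (ones: 3)
  rows 32-39 [x1,x2,x3,x4=0100]: 00100010  (ones: 2)
  rows 40-47 [x1,x2,x3,x4=0101]: 01011111  (ones: 6)
  rows 48-55 [x1,x2,x3,x4=0110]: 00100010  (ones: 2)
  rows 56-63 [x1,x2,x3,x4=0111]: 01001100  (ones: 3)
  rows 64-71 [x1,x2,x3,x4=1000]: 00100010  (ones: 2)
  rows 72-79 [x1,x2,x3,x4=1001]: 01011111  (ones: 6)
  rows 80-87 [x1,x2,x3,x4=1010]: 00100010  (ones: 2)
  rows 88-95 [x1,x2,x3,x4=1011]: 01001100  (ones: 3)
  rows 96-103 [x1,x2,x3,x4=1100]: 00100010  (ones: 2)
  rows 104-111 [x1,x2,x3,x4=1101]: 01011111  (ones: 6)
  rows 112-119 [x1,x2,x3,x4=1110]: 00100010  (ones: 2)
  rows 120-127 [x1,x2,x3,x4=1111]: 01001100  (ones: 3)
Satisfying assignments = 2+6+2+3+2+6+2+3+2+6+2+3+2+6+2+3 = 52

52


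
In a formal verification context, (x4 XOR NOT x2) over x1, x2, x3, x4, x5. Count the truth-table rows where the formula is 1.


Formula: (x4 XOR NOT x2) over 5 vars (32 rows)
Evaluate each row (x1, x2, x3, x4, x5 as bits, MSB first):
  row 0 [00000]: (0 XOR NOT 0) -> 1
  row 1 [00001]: (0 XOR NOT 0) -> 1
  row 2 [00010]: (1 XOR NOT 0) -> 0
  row 3 [00011]: (1 XOR NOT 0) -> 0
  row 4 [00100]: (0 XOR NOT 0) -> 1
  row 5 [00101]: (0 XOR NOT 0) -> 1
  row 6 [00110]: (1 XOR NOT 0) -> 0
  row 7 [00111]: (1 XOR NOT 0) -> 0
  row 8 [01000]: (0 XOR NOT 1) -> 0
  row 9 [01001]: (0 XOR NOT 1) -> 0
  row 10 [01010]: (1 XOR NOT 1) -> 1
  row 11 [01011]: (1 XOR NOT 1) -> 1
  row 12 [01100]: (0 XOR NOT 1) -> 0
  row 13 [01101]: (0 XOR NOT 1) -> 0
  row 14 [01110]: (1 XOR NOT 1) -> 1
  row 15 [01111]: (1 XOR NOT 1) -> 1
  row 16 [10000]: (0 XOR NOT 0) -> 1
  row 17 [10001]: (0 XOR NOT 0) -> 1
  row 18 [10010]: (1 XOR NOT 0) -> 0
  row 19 [10011]: (1 XOR NOT 0) -> 0
  row 20 [10100]: (0 XOR NOT 0) -> 1
  row 21 [10101]: (0 XOR NOT 0) -> 1
  row 22 [10110]: (1 XOR NOT 0) -> 0
  row 23 [10111]: (1 XOR NOT 0) -> 0
  row 24 [11000]: (0 XOR NOT 1) -> 0
  row 25 [11001]: (0 XOR NOT 1) -> 0
  row 26 [11010]: (1 XOR NOT 1) -> 1
  row 27 [11011]: (1 XOR NOT 1) -> 1
  row 28 [11100]: (0 XOR NOT 1) -> 0
  row 29 [11101]: (0 XOR NOT 1) -> 0
  row 30 [11110]: (1 XOR NOT 1) -> 1
  row 31 [11111]: (1 XOR NOT 1) -> 1
Full result column, 8 rows per line (x1,x2 fixed per line; x3,x4,x5 runs 000..111 left to right):
  rows 0-7 [x1,x2=00]: 11001100  (ones: 4)
  rows 8-15 [x1,x2=01]: 00110011  (ones: 4)
  rows 16-23 [x1,x2=10]: 11001100  (ones: 4)
  rows 24-31 [x1,x2=11]: 00110011  (ones: 4)
Count of 1-rows = 4+4+4+4 = 16

16


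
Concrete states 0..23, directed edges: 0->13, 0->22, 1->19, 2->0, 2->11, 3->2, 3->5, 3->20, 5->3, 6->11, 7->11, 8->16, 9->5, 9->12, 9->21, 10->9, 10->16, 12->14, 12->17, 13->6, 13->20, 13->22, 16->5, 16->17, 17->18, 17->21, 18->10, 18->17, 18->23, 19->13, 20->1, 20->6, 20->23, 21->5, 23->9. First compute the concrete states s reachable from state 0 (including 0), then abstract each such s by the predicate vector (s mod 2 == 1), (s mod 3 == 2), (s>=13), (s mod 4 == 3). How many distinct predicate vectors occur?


BFS from 0:
Concrete reachable: {0, 1, 2, 3, 5, 6, 9, 10, 11, 12, 13, 14, 16, 17, 18, 19, 20, 21, 22, 23}
Abstract via predicates (s mod 2 == 1), (s mod 3 == 2), (s>=13), (s mod 4 == 3):
  (0,0,0,0) <- {0, 6, 10, 12}
  (0,0,1,0) <- {16, 18, 22}
  (0,1,0,0) <- {2}
  (0,1,1,0) <- {14, 20}
  (1,0,0,0) <- {1, 9}
  (1,0,0,1) <- {3}
  (1,0,1,0) <- {13, 21}
  (1,0,1,1) <- {19}
  (1,1,0,0) <- {5}
  (1,1,0,1) <- {11}
  (1,1,1,0) <- {17}
  (1,1,1,1) <- {23}
Distinct abstract states = 12

12


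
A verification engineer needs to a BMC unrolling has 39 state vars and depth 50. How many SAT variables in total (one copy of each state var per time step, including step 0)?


BMC unrolls to depth k, creating one copy of each state var for steps 0..k.
Step count = 50 + 1 = 51 (steps 0 through 50)
Vars per step = 39
Total = 39 * 51 = 1989

1989


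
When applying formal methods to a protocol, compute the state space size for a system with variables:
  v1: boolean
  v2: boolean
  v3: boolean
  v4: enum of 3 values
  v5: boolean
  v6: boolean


State space = product of domain sizes of all variables.
Domain sizes:
  v1 (boolean): 2
  v2 (boolean): 2
  v3 (boolean): 2
  v4 (enum of 3 values): 3
  v5 (boolean): 2
  v6 (boolean): 2
Product = 2 * 2 * 2 * 3 * 2 * 2 = 96

96


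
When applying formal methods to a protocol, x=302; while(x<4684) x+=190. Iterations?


Step 1: x goes from 302 toward 4684 by 190; the body runs while x<4684, so iterations = ceil((bound-start)/step)
Step 2: Distance=4382
Step 3: ceil(4382/190)=24

24


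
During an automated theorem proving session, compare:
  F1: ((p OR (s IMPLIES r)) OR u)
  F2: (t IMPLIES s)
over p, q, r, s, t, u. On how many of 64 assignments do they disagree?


F1 = ((p OR (s IMPLIES r)) OR u)
F2 = (t IMPLIES s)
Evaluate both on each of 64 rows (bits = p,q,r,s,t,u):
  row 0 [000000]: F1=1 F2=1 -> 0
  row 1 [000001]: F1=1 F2=1 -> 0
  row 2 [000010]: F1=1 F2=0 (differ) -> 1
  row 3 [000011]: F1=1 F2=0 (differ) -> 1
  row 4 [000100]: F1=0 F2=1 (differ) -> 1
  (every remaining row is evaluated the same way; all 64 results are listed next)
Full result column, 8 rows per line (p,q,r fixed per line; s,t,u runs 000..111 left to right):
  rows 0-7 [p,q,r=000]: 00111010  (ones: 4)
  rows 8-15 [p,q,r=001]: 00110000  (ones: 2)
  rows 16-23 [p,q,r=010]: 00111010  (ones: 4)
  rows 24-31 [p,q,r=011]: 00110000  (ones: 2)
  rows 32-39 [p,q,r=100]: 00110000  (ones: 2)
  rows 40-47 [p,q,r=101]: 00110000  (ones: 2)
  rows 48-55 [p,q,r=110]: 00110000  (ones: 2)
  rows 56-63 [p,q,r=111]: 00110000  (ones: 2)
Disagreements = 4+2+4+2+2+2+2+2 = 20

20


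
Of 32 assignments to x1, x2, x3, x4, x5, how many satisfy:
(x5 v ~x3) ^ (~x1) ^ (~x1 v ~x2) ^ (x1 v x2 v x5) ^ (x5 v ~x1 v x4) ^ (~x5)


CNF with 6 clauses over 5 vars (32 assignments).
An assignment satisfies CNF iff every clause has >=1 true literal.
Check each row (bits = x1,x2,x3,x4,x5; clause T/F shown):
  row 0 [00000]: clauses=TTTFTT -> 0
  row 1 [00001]: clauses=TTTTTF -> 0
  row 2 [00010]: clauses=TTTFTT -> 0
  row 3 [00011]: clauses=TTTTTF -> 0
  row 4 [00100]: clauses=FTTFTT -> 0
  row 5 [00101]: clauses=TTTTTF -> 0
  row 6 [00110]: clauses=FTTFTT -> 0
  row 7 [00111]: clauses=TTTTTF -> 0
  row 8 [01000]: clauses=TTTTTT -> 1
  row 9 [01001]: clauses=TTTTTF -> 0
  row 10 [01010]: clauses=TTTTTT -> 1
  row 11 [01011]: clauses=TTTTTF -> 0
  row 12 [01100]: clauses=FTTTTT -> 0
  row 13 [01101]: clauses=TTTTTF -> 0
  row 14 [01110]: clauses=FTTTTT -> 0
  row 15 [01111]: clauses=TTTTTF -> 0
  row 16 [10000]: clauses=TFTTFT -> 0
  row 17 [10001]: clauses=TFTTTF -> 0
  row 18 [10010]: clauses=TFTTTT -> 0
  row 19 [10011]: clauses=TFTTTF -> 0
  row 20 [10100]: clauses=FFTTFT -> 0
  row 21 [10101]: clauses=TFTTTF -> 0
  row 22 [10110]: clauses=FFTTTT -> 0
  row 23 [10111]: clauses=TFTTTF -> 0
  row 24 [11000]: clauses=TFFTFT -> 0
  row 25 [11001]: clauses=TFFTTF -> 0
  row 26 [11010]: clauses=TFFTTT -> 0
  row 27 [11011]: clauses=TFFTTF -> 0
  row 28 [11100]: clauses=FFFTFT -> 0
  row 29 [11101]: clauses=TFFTTF -> 0
  row 30 [11110]: clauses=FFFTTT -> 0
  row 31 [11111]: clauses=TFFTTF -> 0
Full result column, 8 rows per line (x1,x2 fixed per line; x3,x4,x5 runs 000..111 left to right):
  rows 0-7 [x1,x2=00]: 00000000  (ones: 0)
  rows 8-15 [x1,x2=01]: 10100000  (ones: 2)
  rows 16-23 [x1,x2=10]: 00000000  (ones: 0)
  rows 24-31 [x1,x2=11]: 00000000  (ones: 0)
Satisfying assignments = 0+2+0+0 = 2

2


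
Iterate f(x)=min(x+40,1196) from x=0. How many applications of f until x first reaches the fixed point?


Step 1: x=0, cap=1196, increment=40
Step 2: x grows by 40 each step until capped at 1196; fixed point is x=1196
Step 3: iterations = ceil(1196/40) = 30

30


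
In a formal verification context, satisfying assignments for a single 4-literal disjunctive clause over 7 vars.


Step 1: Total=2^7=128
Step 2: Unsat when all 4 false: 2^3=8
Step 3: Sat=128-8=120

120


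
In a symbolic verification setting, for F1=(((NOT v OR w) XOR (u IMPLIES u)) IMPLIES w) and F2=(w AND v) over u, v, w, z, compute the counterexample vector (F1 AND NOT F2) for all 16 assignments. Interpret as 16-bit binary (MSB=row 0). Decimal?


F1 = (((NOT v OR w) XOR (u IMPLIES u)) IMPLIES w)
F2 = (w AND v)
Counterexample to F1=>F2 is where F1=1 and F2=0.
Evaluate each row (bits = u,v,w,z, MSB first):
  row 0 [0000]: F1=1 F2=0 -> F1&~F2 -> 1
  row 1 [0001]: F1=1 F2=0 -> F1&~F2 -> 1
  row 2 [0010]: F1=1 F2=0 -> F1&~F2 -> 1
  row 3 [0011]: F1=1 F2=0 -> F1&~F2 -> 1
  row 4 [0100]: F1=0 F2=0 -> F1&~F2 -> 0
  row 5 [0101]: F1=0 F2=0 -> F1&~F2 -> 0
  row 6 [0110]: F1=1 F2=1 -> F1&~F2 -> 0
  row 7 [0111]: F1=1 F2=1 -> F1&~F2 -> 0
  row 8 [1000]: F1=1 F2=0 -> F1&~F2 -> 1
  row 9 [1001]: F1=1 F2=0 -> F1&~F2 -> 1
  row 10 [1010]: F1=1 F2=0 -> F1&~F2 -> 1
  row 11 [1011]: F1=1 F2=0 -> F1&~F2 -> 1
  row 12 [1100]: F1=0 F2=0 -> F1&~F2 -> 0
  row 13 [1101]: F1=0 F2=0 -> F1&~F2 -> 0
  row 14 [1110]: F1=1 F2=1 -> F1&~F2 -> 0
  row 15 [1111]: F1=1 F2=1 -> F1&~F2 -> 0
Full result column, 4 rows per line (u,v fixed per line; w,z runs 00..11 left to right):
  rows 0-3 [u,v=00]: 1111  = hex F
  rows 4-7 [u,v=01]: 0000  = hex 0
  rows 8-11 [u,v=10]: 1111  = hex F
  rows 12-15 [u,v=11]: 0000  = hex 0
Counterexample vector (row 0 .. row 15) = 1111000011110000
Output column grouped in 4s = 1111 0000 1111 0000 = 0xF0F0
Convert to decimal digit by digit (value = value*16 + digit):
  F -> 15
  15*16 + 0 = 240
  240*16 + 15 (F) = 3855
  3855*16 + 0 = 61680
Decimal = 61680

61680


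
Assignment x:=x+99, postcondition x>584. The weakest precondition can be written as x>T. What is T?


Formula: wp(x:=E, P) = P[E/x] (substitute E for x in postcondition)
Step 1: Postcondition: x>584
Step 2: Substitute x+99 for x: x+99>584
Step 3: Solve for x: x > 584-99 = 485

485


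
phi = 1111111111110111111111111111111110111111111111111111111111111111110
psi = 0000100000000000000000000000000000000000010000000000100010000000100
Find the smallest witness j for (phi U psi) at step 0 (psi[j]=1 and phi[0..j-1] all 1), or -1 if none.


(phi U psi) at 0: need smallest j with psi[j]=1 and phi[i]=1 for all i in [0,j).
Scan from step 0:
  step 0: phi=1, psi=0 -> continue
  step 1: phi=1, psi=0 -> continue
  step 2: phi=1, psi=0 -> continue
  step 3: phi=1, psi=0 -> continue
  step 4: psi=1 and phi held for [0,4) -> witness found
Witness step = 4

4


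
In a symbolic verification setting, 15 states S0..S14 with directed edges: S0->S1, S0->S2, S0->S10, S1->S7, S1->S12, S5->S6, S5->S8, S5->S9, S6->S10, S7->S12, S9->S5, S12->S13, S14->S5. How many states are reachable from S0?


BFS from S0:
  layer 0: {S0}
  layer 1: {S1, S2, S10}
  layer 2: {S7, S12}
  layer 3: {S13}
Reachable set: {S0, S1, S2, S7, S10, S12, S13}
Count = 7

7


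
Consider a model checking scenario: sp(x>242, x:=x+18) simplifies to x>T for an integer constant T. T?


Formula: sp(P, x:=E) = exists old_x. (x = E[old_x/x]) AND P[old_x/x] (old_x is the value of x before the assignment; eliminate old_x by solving x = E[old_x/x] for old_x)
Step 1: Precondition P: x>242, i.e. old_x > 242
Step 2: Assignment gives x = old_x + 18, so old_x = x - 18
Step 3: Substitute into P: x - 18 > 242
Step 4: Simplify: x > 242+18 = 260

260


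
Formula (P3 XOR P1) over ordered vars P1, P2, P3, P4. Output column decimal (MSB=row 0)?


Formula: (P3 XOR P1) over P1, P2, P3, P4 (16 rows)
Evaluate each row (bits = P1,P2,P3,P4, MSB first):
  row 0 [0000]: (0 XOR 0) -> 0
  row 1 [0001]: (0 XOR 0) -> 0
  row 2 [0010]: (1 XOR 0) -> 1
  row 3 [0011]: (1 XOR 0) -> 1
  row 4 [0100]: (0 XOR 0) -> 0
  row 5 [0101]: (0 XOR 0) -> 0
  row 6 [0110]: (1 XOR 0) -> 1
  row 7 [0111]: (1 XOR 0) -> 1
  row 8 [1000]: (0 XOR 1) -> 1
  row 9 [1001]: (0 XOR 1) -> 1
  row 10 [1010]: (1 XOR 1) -> 0
  row 11 [1011]: (1 XOR 1) -> 0
  row 12 [1100]: (0 XOR 1) -> 1
  row 13 [1101]: (0 XOR 1) -> 1
  row 14 [1110]: (1 XOR 1) -> 0
  row 15 [1111]: (1 XOR 1) -> 0
Full result column, 4 rows per line (P1,P2 fixed per line; P3,P4 runs 00..11 left to right):
  rows 0-3 [P1,P2=00]: 0011  = hex 3
  rows 4-7 [P1,P2=01]: 0011  = hex 3
  rows 8-11 [P1,P2=10]: 1100  = hex C
  rows 12-15 [P1,P2=11]: 1100  = hex C
Output column (row 0 .. row 15) = 0011001111001100
Output column grouped in 4s = 0011 0011 1100 1100 = 0x33CC
Convert to decimal digit by digit (value = value*16 + digit):
  3 -> 3
  3*16 + 3 = 51
  51*16 + 12 (C) = 828
  828*16 + 12 (C) = 13260
Decimal = 13260

13260


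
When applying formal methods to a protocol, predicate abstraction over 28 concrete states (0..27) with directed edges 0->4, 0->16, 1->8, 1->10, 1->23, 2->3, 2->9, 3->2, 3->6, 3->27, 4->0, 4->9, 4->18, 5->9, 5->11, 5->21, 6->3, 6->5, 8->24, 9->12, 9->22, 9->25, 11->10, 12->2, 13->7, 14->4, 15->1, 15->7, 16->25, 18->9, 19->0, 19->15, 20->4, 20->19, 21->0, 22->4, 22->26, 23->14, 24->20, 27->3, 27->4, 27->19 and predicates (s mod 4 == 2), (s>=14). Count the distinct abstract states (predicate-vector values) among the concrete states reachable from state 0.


BFS from 0:
Concrete reachable: {0, 1, 2, 3, 4, 5, 6, 7, 8, 9, 10, 11, 12, 14, 15, 16, 18, 19, 20, 21, 22, 23, 24, 25, 26, 27}
Abstract via predicates (s mod 4 == 2), (s>=14):
  (0,0) <- {0, 1, 3, 4, 5, 7, 8, 9, 11, 12}
  (0,1) <- {15, 16, 19, 20, 21, 23, 24, 25, 27}
  (1,0) <- {2, 6, 10}
  (1,1) <- {14, 18, 22, 26}
Distinct abstract states = 4

4


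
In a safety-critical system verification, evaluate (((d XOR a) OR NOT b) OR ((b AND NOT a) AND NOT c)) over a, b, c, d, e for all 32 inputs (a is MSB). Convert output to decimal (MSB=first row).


Formula: (((d XOR a) OR NOT b) OR ((b AND NOT a) AND NOT c)) over a, b, c, d, e (32 rows)
Evaluate each row (bits = a,b,c,d,e, MSB first):
  row 0 [00000]: (((0 XOR 0) OR NOT 0) OR ((0 AND NOT 0) AND NOT 0)) -> 1
  row 1 [00001]: (((0 XOR 0) OR NOT 0) OR ((0 AND NOT 0) AND NOT 0)) -> 1
  row 2 [00010]: (((1 XOR 0) OR NOT 0) OR ((0 AND NOT 0) AND NOT 0)) -> 1
  row 3 [00011]: (((1 XOR 0) OR NOT 0) OR ((0 AND NOT 0) AND NOT 0)) -> 1
  row 4 [00100]: (((0 XOR 0) OR NOT 0) OR ((0 AND NOT 0) AND NOT 1)) -> 1
  row 5 [00101]: (((0 XOR 0) OR NOT 0) OR ((0 AND NOT 0) AND NOT 1)) -> 1
  row 6 [00110]: (((1 XOR 0) OR NOT 0) OR ((0 AND NOT 0) AND NOT 1)) -> 1
  row 7 [00111]: (((1 XOR 0) OR NOT 0) OR ((0 AND NOT 0) AND NOT 1)) -> 1
  row 8 [01000]: (((0 XOR 0) OR NOT 1) OR ((1 AND NOT 0) AND NOT 0)) -> 1
  row 9 [01001]: (((0 XOR 0) OR NOT 1) OR ((1 AND NOT 0) AND NOT 0)) -> 1
  row 10 [01010]: (((1 XOR 0) OR NOT 1) OR ((1 AND NOT 0) AND NOT 0)) -> 1
  row 11 [01011]: (((1 XOR 0) OR NOT 1) OR ((1 AND NOT 0) AND NOT 0)) -> 1
  row 12 [01100]: (((0 XOR 0) OR NOT 1) OR ((1 AND NOT 0) AND NOT 1)) -> 0
  row 13 [01101]: (((0 XOR 0) OR NOT 1) OR ((1 AND NOT 0) AND NOT 1)) -> 0
  row 14 [01110]: (((1 XOR 0) OR NOT 1) OR ((1 AND NOT 0) AND NOT 1)) -> 1
  row 15 [01111]: (((1 XOR 0) OR NOT 1) OR ((1 AND NOT 0) AND NOT 1)) -> 1
  row 16 [10000]: (((0 XOR 1) OR NOT 0) OR ((0 AND NOT 1) AND NOT 0)) -> 1
  row 17 [10001]: (((0 XOR 1) OR NOT 0) OR ((0 AND NOT 1) AND NOT 0)) -> 1
  row 18 [10010]: (((1 XOR 1) OR NOT 0) OR ((0 AND NOT 1) AND NOT 0)) -> 1
  row 19 [10011]: (((1 XOR 1) OR NOT 0) OR ((0 AND NOT 1) AND NOT 0)) -> 1
  row 20 [10100]: (((0 XOR 1) OR NOT 0) OR ((0 AND NOT 1) AND NOT 1)) -> 1
  row 21 [10101]: (((0 XOR 1) OR NOT 0) OR ((0 AND NOT 1) AND NOT 1)) -> 1
  row 22 [10110]: (((1 XOR 1) OR NOT 0) OR ((0 AND NOT 1) AND NOT 1)) -> 1
  row 23 [10111]: (((1 XOR 1) OR NOT 0) OR ((0 AND NOT 1) AND NOT 1)) -> 1
  row 24 [11000]: (((0 XOR 1) OR NOT 1) OR ((1 AND NOT 1) AND NOT 0)) -> 1
  row 25 [11001]: (((0 XOR 1) OR NOT 1) OR ((1 AND NOT 1) AND NOT 0)) -> 1
  row 26 [11010]: (((1 XOR 1) OR NOT 1) OR ((1 AND NOT 1) AND NOT 0)) -> 0
  row 27 [11011]: (((1 XOR 1) OR NOT 1) OR ((1 AND NOT 1) AND NOT 0)) -> 0
  row 28 [11100]: (((0 XOR 1) OR NOT 1) OR ((1 AND NOT 1) AND NOT 1)) -> 1
  row 29 [11101]: (((0 XOR 1) OR NOT 1) OR ((1 AND NOT 1) AND NOT 1)) -> 1
  row 30 [11110]: (((1 XOR 1) OR NOT 1) OR ((1 AND NOT 1) AND NOT 1)) -> 0
  row 31 [11111]: (((1 XOR 1) OR NOT 1) OR ((1 AND NOT 1) AND NOT 1)) -> 0
Full result column, 4 rows per line (a,b,c fixed per line; d,e runs 00..11 left to right):
  rows 0-3 [a,b,c=000]: 1111  = hex F
  rows 4-7 [a,b,c=001]: 1111  = hex F
  rows 8-11 [a,b,c=010]: 1111  = hex F
  rows 12-15 [a,b,c=011]: 0011  = hex 3
  rows 16-19 [a,b,c=100]: 1111  = hex F
  rows 20-23 [a,b,c=101]: 1111  = hex F
  rows 24-27 [a,b,c=110]: 1100  = hex C
  rows 28-31 [a,b,c=111]: 1100  = hex C
Output column (row 0 .. row 31) = 11111111111100111111111111001100
Output column grouped in 4s = 1111 1111 1111 0011 1111 1111 1100 1100 = 0xFFF3FFCC
Convert to decimal digit by digit (value = value*16 + digit):
  F -> 15
  15*16 + 15 (F) = 255
  255*16 + 15 (F) = 4095
  4095*16 + 3 = 65523
  65523*16 + 15 (F) = 1048383
  1048383*16 + 15 (F) = 16774143
  16774143*16 + 12 (C) = 268386300
  268386300*16 + 12 (C) = 4294180812
Decimal = 4294180812

4294180812


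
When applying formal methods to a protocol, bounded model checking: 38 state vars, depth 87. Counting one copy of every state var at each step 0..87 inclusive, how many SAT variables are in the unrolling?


BMC unrolls to depth k, creating one copy of each state var for steps 0..k.
Step count = 87 + 1 = 88 (steps 0 through 87)
Vars per step = 38
Total = 38 * 88 = 3344

3344


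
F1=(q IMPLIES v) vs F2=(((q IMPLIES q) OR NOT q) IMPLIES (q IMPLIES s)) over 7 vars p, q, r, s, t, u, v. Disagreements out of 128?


F1 = (q IMPLIES v)
F2 = (((q IMPLIES q) OR NOT q) IMPLIES (q IMPLIES s))
Evaluate both on each of 128 rows (bits = p,q,r,s,t,u,v):
  row 0 [0000000]: F1=1 F2=1 -> 0
  row 1 [0000001]: F1=1 F2=1 -> 0
  row 2 [0000010]: F1=1 F2=1 -> 0
  row 3 [0000011]: F1=1 F2=1 -> 0
  row 4 [0000100]: F1=1 F2=1 -> 0
  (every remaining row is evaluated the same way; all 128 results are listed next)
Full result column, 8 rows per line (p,q,r,s fixed per line; t,u,v runs 000..111 left to right):
  rows 0-7 [p,q,r,s=0000]: 00000000  (ones: 0)
  rows 8-15 [p,q,r,s=0001]: 00000000  (ones: 0)
  rows 16-23 [p,q,r,s=0010]: 00000000  (ones: 0)
  rows 24-31 [p,q,r,s=0011]: 00000000  (ones: 0)
  rows 32-39 [p,q,r,s=0100]: 01010101  (ones: 4)
  rows 40-47 [p,q,r,s=0101]: 10101010  (ones: 4)
  rows 48-55 [p,q,r,s=0110]: 01010101  (ones: 4)
  rows 56-63 [p,q,r,s=0111]: 10101010  (ones: 4)
  rows 64-71 [p,q,r,s=1000]: 00000000  (ones: 0)
  rows 72-79 [p,q,r,s=1001]: 00000000  (ones: 0)
  rows 80-87 [p,q,r,s=1010]: 00000000  (ones: 0)
  rows 88-95 [p,q,r,s=1011]: 00000000  (ones: 0)
  rows 96-103 [p,q,r,s=1100]: 01010101  (ones: 4)
  rows 104-111 [p,q,r,s=1101]: 10101010  (ones: 4)
  rows 112-119 [p,q,r,s=1110]: 01010101  (ones: 4)
  rows 120-127 [p,q,r,s=1111]: 10101010  (ones: 4)
Disagreements = 0+0+0+0+4+4+4+4+0+0+0+0+4+4+4+4 = 32

32


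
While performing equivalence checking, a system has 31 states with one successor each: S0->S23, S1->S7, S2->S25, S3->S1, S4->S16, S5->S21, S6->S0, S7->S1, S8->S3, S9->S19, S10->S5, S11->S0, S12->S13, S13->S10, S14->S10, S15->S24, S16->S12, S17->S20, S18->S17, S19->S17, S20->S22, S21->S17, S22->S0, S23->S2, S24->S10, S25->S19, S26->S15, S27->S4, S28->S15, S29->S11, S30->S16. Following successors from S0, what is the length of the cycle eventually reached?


Trace from S0 until a state repeats:
  S0 -> S23 -> S2 -> S25 -> S19 -> S17 -> S20 -> S22 -> S0
S0 first seen at step 0, revisited at step 8.
Cycle length = 8 - 0 = 8

8


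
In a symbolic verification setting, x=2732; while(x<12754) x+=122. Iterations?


Step 1: x goes from 2732 toward 12754 by 122; the body runs while x<12754, so iterations = ceil((bound-start)/step)
Step 2: Distance=10022
Step 3: ceil(10022/122)=83

83


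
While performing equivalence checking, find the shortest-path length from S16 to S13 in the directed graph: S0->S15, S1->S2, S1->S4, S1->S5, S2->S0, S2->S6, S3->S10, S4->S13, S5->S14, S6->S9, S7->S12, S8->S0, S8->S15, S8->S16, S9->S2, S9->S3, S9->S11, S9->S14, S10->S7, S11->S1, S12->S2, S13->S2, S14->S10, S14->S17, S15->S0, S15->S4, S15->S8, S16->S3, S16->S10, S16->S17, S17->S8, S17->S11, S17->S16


BFS layer-by-layer from S16:
  dist 0: {S16}
  dist 1: {S3, S10, S17}
  dist 2: {S7, S8, S11}
  dist 3: {S0, S1, S12, S15}
  dist 4: {S2, S4, S5}
  dist 5: {S6, S13, S14}
  -> S13 reached at distance 5
Shortest path length = 5

5


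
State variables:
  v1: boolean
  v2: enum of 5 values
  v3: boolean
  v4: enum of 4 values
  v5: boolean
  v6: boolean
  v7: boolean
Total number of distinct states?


State space = product of domain sizes of all variables.
Domain sizes:
  v1 (boolean): 2
  v2 (enum of 5 values): 5
  v3 (boolean): 2
  v4 (enum of 4 values): 4
  v5 (boolean): 2
  v6 (boolean): 2
  v7 (boolean): 2
Product = 2 * 5 * 2 * 4 * 2 * 2 * 2 = 640

640


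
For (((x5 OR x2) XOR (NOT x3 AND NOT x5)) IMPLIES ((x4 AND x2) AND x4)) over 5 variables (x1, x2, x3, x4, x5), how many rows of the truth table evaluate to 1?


Formula: (((x5 OR x2) XOR (NOT x3 AND NOT x5)) IMPLIES ((x4 AND x2) AND x4)) over 5 vars (32 rows)
Evaluate each row (x1, x2, x3, x4, x5 as bits, MSB first):
  row 0 [00000]: (((0 OR 0) XOR (NOT 0 AND NOT 0)) IMPLIES ((0 AND 0) AND 0)) -> 0
  row 1 [00001]: (((1 OR 0) XOR (NOT 0 AND NOT 1)) IMPLIES ((0 AND 0) AND 0)) -> 0
  row 2 [00010]: (((0 OR 0) XOR (NOT 0 AND NOT 0)) IMPLIES ((1 AND 0) AND 1)) -> 0
  row 3 [00011]: (((1 OR 0) XOR (NOT 0 AND NOT 1)) IMPLIES ((1 AND 0) AND 1)) -> 0
  row 4 [00100]: (((0 OR 0) XOR (NOT 1 AND NOT 0)) IMPLIES ((0 AND 0) AND 0)) -> 1
  row 5 [00101]: (((1 OR 0) XOR (NOT 1 AND NOT 1)) IMPLIES ((0 AND 0) AND 0)) -> 0
  row 6 [00110]: (((0 OR 0) XOR (NOT 1 AND NOT 0)) IMPLIES ((1 AND 0) AND 1)) -> 1
  row 7 [00111]: (((1 OR 0) XOR (NOT 1 AND NOT 1)) IMPLIES ((1 AND 0) AND 1)) -> 0
  row 8 [01000]: (((0 OR 1) XOR (NOT 0 AND NOT 0)) IMPLIES ((0 AND 1) AND 0)) -> 1
  row 9 [01001]: (((1 OR 1) XOR (NOT 0 AND NOT 1)) IMPLIES ((0 AND 1) AND 0)) -> 0
  row 10 [01010]: (((0 OR 1) XOR (NOT 0 AND NOT 0)) IMPLIES ((1 AND 1) AND 1)) -> 1
  row 11 [01011]: (((1 OR 1) XOR (NOT 0 AND NOT 1)) IMPLIES ((1 AND 1) AND 1)) -> 1
  row 12 [01100]: (((0 OR 1) XOR (NOT 1 AND NOT 0)) IMPLIES ((0 AND 1) AND 0)) -> 0
  row 13 [01101]: (((1 OR 1) XOR (NOT 1 AND NOT 1)) IMPLIES ((0 AND 1) AND 0)) -> 0
  row 14 [01110]: (((0 OR 1) XOR (NOT 1 AND NOT 0)) IMPLIES ((1 AND 1) AND 1)) -> 1
  row 15 [01111]: (((1 OR 1) XOR (NOT 1 AND NOT 1)) IMPLIES ((1 AND 1) AND 1)) -> 1
  row 16 [10000]: (((0 OR 0) XOR (NOT 0 AND NOT 0)) IMPLIES ((0 AND 0) AND 0)) -> 0
  row 17 [10001]: (((1 OR 0) XOR (NOT 0 AND NOT 1)) IMPLIES ((0 AND 0) AND 0)) -> 0
  row 18 [10010]: (((0 OR 0) XOR (NOT 0 AND NOT 0)) IMPLIES ((1 AND 0) AND 1)) -> 0
  row 19 [10011]: (((1 OR 0) XOR (NOT 0 AND NOT 1)) IMPLIES ((1 AND 0) AND 1)) -> 0
  row 20 [10100]: (((0 OR 0) XOR (NOT 1 AND NOT 0)) IMPLIES ((0 AND 0) AND 0)) -> 1
  row 21 [10101]: (((1 OR 0) XOR (NOT 1 AND NOT 1)) IMPLIES ((0 AND 0) AND 0)) -> 0
  row 22 [10110]: (((0 OR 0) XOR (NOT 1 AND NOT 0)) IMPLIES ((1 AND 0) AND 1)) -> 1
  row 23 [10111]: (((1 OR 0) XOR (NOT 1 AND NOT 1)) IMPLIES ((1 AND 0) AND 1)) -> 0
  row 24 [11000]: (((0 OR 1) XOR (NOT 0 AND NOT 0)) IMPLIES ((0 AND 1) AND 0)) -> 1
  row 25 [11001]: (((1 OR 1) XOR (NOT 0 AND NOT 1)) IMPLIES ((0 AND 1) AND 0)) -> 0
  row 26 [11010]: (((0 OR 1) XOR (NOT 0 AND NOT 0)) IMPLIES ((1 AND 1) AND 1)) -> 1
  row 27 [11011]: (((1 OR 1) XOR (NOT 0 AND NOT 1)) IMPLIES ((1 AND 1) AND 1)) -> 1
  row 28 [11100]: (((0 OR 1) XOR (NOT 1 AND NOT 0)) IMPLIES ((0 AND 1) AND 0)) -> 0
  row 29 [11101]: (((1 OR 1) XOR (NOT 1 AND NOT 1)) IMPLIES ((0 AND 1) AND 0)) -> 0
  row 30 [11110]: (((0 OR 1) XOR (NOT 1 AND NOT 0)) IMPLIES ((1 AND 1) AND 1)) -> 1
  row 31 [11111]: (((1 OR 1) XOR (NOT 1 AND NOT 1)) IMPLIES ((1 AND 1) AND 1)) -> 1
Full result column, 8 rows per line (x1,x2 fixed per line; x3,x4,x5 runs 000..111 left to right):
  rows 0-7 [x1,x2=00]: 00001010  (ones: 2)
  rows 8-15 [x1,x2=01]: 10110011  (ones: 5)
  rows 16-23 [x1,x2=10]: 00001010  (ones: 2)
  rows 24-31 [x1,x2=11]: 10110011  (ones: 5)
Count of 1-rows = 2+5+2+5 = 14

14
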